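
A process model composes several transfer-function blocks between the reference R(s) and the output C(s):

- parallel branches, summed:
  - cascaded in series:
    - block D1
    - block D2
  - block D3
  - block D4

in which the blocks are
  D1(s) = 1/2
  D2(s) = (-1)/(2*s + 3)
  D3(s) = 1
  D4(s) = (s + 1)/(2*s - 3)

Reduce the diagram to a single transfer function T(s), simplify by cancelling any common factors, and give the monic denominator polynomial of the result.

(1) combine D1, D2 in series gives (-1)/(4*s + 6)
(2) reduce the parallel group (D1*D2), D3, D4 gives (12*s^2 + 8*s - 9)/(8*s^2 - 18)
T(s) is the step-2 result (common factors already cancelled). Leading coefficient of the denominator: 8. Divide through by 8 for the monic polynomial.

Answer: s^2 - 9/4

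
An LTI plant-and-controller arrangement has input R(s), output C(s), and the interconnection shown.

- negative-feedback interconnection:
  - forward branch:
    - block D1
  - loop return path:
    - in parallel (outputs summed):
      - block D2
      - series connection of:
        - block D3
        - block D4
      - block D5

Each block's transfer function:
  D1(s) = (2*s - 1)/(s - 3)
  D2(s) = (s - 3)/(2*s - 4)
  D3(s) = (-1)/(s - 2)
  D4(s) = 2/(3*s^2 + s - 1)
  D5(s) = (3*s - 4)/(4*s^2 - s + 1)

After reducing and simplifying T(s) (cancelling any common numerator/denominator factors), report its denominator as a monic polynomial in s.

Step 1: cascade D3, D4 -> (-2)/(3*s^3 - 5*s^2 - 3*s + 2)
Step 2: add D2, (D3*D4), D5 (parallel) -> (12*s^5 - 17*s^4 - 59*s^3 + 14*s^2 + 33*s - 17)/(24*s^5 - 46*s^4 - 8*s^3 + 12*s^2 - 10*s + 4)
Step 3: apply the feedback formula to D1, (D2+(D3*D4)+D5) -> (48*s^6 - 116*s^5 + 30*s^4 + 32*s^3 - 32*s^2 + 18*s - 4)/(48*s^6 - 164*s^5 + 29*s^4 + 123*s^3 + 6*s^2 - 33*s + 5)
The result of step 3 is T(s) in lowest terms. Its denominator has leading coefficient 48; dividing the denominator through by 48 makes it monic.

Final answer: s^6 - 41*s^5/12 + 29*s^4/48 + 41*s^3/16 + s^2/8 - 11*s/16 + 5/48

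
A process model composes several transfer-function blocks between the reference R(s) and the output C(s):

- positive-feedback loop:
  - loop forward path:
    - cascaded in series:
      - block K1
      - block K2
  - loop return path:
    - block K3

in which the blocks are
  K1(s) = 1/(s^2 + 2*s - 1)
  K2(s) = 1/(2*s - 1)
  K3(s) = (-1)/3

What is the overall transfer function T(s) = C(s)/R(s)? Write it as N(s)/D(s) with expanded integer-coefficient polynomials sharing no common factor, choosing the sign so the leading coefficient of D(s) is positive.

Reducing step by step:

Step 1: series reduction of K1, K2: 1/(2*s^3 + 3*s^2 - 4*s + 1)
Step 2: collapse the loop ((K1*K2) forward, K3 return); the result is T(s) itself (integer coefficients, no common factor, positive leading denominator coefficient)

Answer: 3/(6*s^3 + 9*s^2 - 12*s + 4)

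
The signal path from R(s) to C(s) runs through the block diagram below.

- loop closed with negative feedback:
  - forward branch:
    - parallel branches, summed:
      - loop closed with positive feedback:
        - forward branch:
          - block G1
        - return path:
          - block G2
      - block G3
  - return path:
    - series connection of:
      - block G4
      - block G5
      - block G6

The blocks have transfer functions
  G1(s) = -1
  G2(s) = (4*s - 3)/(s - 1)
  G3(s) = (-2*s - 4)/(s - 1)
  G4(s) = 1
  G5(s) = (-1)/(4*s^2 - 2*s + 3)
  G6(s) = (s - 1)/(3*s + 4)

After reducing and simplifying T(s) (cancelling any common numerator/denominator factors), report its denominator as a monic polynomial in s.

Step 1: feedback reduction of G1, G2; result (1 - s)/(5*s - 4)
Step 2: combine [G1/(1-G1*G2)], G3 in parallel; result (-11*s^2 - 10*s + 15)/(5*s^2 - 9*s + 4)
Step 3: multiply G4, G5, G6 (series); result (1 - s)/(12*s^3 + 10*s^2 + s + 12)
Step 4: apply the feedback formula to ([G1/(1-G1*G2)]+G3), (G4*G5*G6); result (-132*s^5 - 230*s^4 + 69*s^3 + 8*s^2 - 105*s + 180)/(60*s^5 - 58*s^4 - 26*s^3 + 90*s^2 - 129*s + 63)
T(s) is the step-4 result (common factors already cancelled). Leading coefficient of the denominator: 60. Divide through by 60 for the monic polynomial.

Therefore the answer is s^5 - 29*s^4/30 - 13*s^3/30 + 3*s^2/2 - 43*s/20 + 21/20.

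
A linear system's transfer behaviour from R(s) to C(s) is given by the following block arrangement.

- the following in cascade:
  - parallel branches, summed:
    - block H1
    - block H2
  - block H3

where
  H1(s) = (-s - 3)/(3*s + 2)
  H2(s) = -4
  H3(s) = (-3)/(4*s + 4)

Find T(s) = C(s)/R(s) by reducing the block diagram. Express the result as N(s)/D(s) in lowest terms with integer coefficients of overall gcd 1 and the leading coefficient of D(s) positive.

Step 1: combine H1, H2 in parallel gives (-13*s - 11)/(3*s + 2)
Step 2: series reduction of (H1+H2), H3, which is the overall transfer function T(s) = C(s)/R(s) in lowest terms

Hence the answer: (39*s + 33)/(12*s^2 + 20*s + 8)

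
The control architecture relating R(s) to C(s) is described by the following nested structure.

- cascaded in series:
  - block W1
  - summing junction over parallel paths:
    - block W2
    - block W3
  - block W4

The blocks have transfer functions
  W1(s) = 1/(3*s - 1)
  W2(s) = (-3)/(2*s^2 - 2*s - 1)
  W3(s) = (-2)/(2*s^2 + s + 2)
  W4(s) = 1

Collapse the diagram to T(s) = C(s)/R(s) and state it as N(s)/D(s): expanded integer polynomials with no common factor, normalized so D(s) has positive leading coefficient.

[1] parallel reduction of W2, W3; result (-10*s^2 + s - 4)/(4*s^4 - 2*s^3 - 5*s - 2)
[2] multiply W1, (W2+W3), W4 (series), giving the overall T(s)

Answer: (-10*s^2 + s - 4)/(12*s^5 - 10*s^4 + 2*s^3 - 15*s^2 - s + 2)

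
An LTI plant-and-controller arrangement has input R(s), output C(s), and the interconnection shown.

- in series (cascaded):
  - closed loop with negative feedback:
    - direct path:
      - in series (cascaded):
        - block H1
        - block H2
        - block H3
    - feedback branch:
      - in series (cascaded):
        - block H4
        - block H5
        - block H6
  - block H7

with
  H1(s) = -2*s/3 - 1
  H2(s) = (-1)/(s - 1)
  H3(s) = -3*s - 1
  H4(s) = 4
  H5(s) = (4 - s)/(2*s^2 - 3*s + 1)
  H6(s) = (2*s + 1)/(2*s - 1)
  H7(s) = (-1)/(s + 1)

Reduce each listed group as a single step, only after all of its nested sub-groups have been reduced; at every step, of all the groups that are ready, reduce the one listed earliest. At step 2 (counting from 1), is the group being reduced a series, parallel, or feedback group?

Answer: series

Working:
(1) combine H1, H2, H3 in series
(2) cascade H4, H5, H6
(3) close the feedback loop around (H1*H2*H3), (H4*H5*H6)
(4) series reduction of [(H1*H2*H3)/(1+(H1*H2*H3)*(H4*H5*H6))], H7
At step 2 the group reduced is series.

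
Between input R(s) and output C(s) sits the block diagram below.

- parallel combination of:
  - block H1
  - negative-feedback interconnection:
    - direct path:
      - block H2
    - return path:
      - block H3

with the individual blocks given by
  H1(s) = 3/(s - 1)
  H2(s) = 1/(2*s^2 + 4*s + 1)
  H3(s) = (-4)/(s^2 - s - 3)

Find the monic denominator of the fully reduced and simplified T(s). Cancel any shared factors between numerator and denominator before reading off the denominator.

(1) reduce the feedback loop with forward H2 and return H3 -> (s^2 - s - 3)/(2*s^4 + 2*s^3 - 9*s^2 - 13*s - 7)
(2) add H1, [H2/(1+H2*H3)] (parallel) -> (6*s^4 + 7*s^3 - 29*s^2 - 41*s - 18)/(2*s^5 - 11*s^3 - 4*s^2 + 6*s + 7)
T(s) is the step-2 result (common factors already cancelled). Leading coefficient of the denominator: 2. Divide through by 2 for the monic polynomial.

Therefore the answer is s^5 - 11*s^3/2 - 2*s^2 + 3*s + 7/2.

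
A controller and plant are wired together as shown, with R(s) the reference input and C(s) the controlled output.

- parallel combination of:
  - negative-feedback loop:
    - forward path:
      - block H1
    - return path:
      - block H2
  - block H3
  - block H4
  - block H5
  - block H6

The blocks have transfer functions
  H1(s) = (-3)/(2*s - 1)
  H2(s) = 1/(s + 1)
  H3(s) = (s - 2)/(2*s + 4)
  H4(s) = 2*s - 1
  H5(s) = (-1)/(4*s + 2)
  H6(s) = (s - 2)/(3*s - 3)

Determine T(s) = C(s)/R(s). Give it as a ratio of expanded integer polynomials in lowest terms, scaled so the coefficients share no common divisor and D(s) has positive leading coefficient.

(1) collapse the loop (H1 forward, H2 return), giving (-3*s - 3)/(2*s^2 + s - 4)
(2) reduce the parallel group [H1/(1+H1*H2)], H3, H4, H5, H6 - this is the overall T(s), already in the required normalized form

Therefore the answer is (24*s^6 + 46*s^5 - 119*s^4 - 170*s^3 + 145*s^2 + 97*s - 14)/(12*s^5 + 24*s^4 - 33*s^3 - 57*s^2 + 30*s + 24).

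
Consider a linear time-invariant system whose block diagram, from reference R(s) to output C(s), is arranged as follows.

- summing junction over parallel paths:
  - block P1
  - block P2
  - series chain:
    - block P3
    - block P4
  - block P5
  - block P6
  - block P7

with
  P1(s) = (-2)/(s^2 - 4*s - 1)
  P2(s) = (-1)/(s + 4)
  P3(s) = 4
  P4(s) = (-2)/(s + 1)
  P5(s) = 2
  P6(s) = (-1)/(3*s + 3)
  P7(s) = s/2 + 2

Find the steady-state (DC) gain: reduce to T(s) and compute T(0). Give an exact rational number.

(1) cascade P3, P4 = (-8)/(s + 1)
(2) add P1, P2, (P3*P4), P5, P6, P7 (parallel) = (3*s^5 + 27*s^4 - 83*s^3 - 465*s^2 + 304*s + 62)/(6*s^4 + 6*s^3 - 102*s^2 - 126*s - 24)
Evaluating the step-2 result (the overall T(s)) at s = 0 gives T(0) = 62/(-24) = -31/12.

Hence the answer: -31/12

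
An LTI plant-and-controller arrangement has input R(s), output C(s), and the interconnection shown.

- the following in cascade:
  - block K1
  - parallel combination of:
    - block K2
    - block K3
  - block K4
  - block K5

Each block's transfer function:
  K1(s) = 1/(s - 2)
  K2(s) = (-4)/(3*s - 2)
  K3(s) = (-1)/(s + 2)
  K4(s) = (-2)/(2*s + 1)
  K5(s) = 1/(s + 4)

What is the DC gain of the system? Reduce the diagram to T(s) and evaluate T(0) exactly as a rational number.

Step 1: reduce the parallel group K2, K3 -> (-7*s - 6)/(3*s^2 + 4*s - 4)
Step 2: reduce the series chain K1, (K2+K3), K4, K5 -> (14*s + 12)/(6*s^5 + 23*s^4 - 30*s^3 - 100*s^2 + 24*s + 32)
Evaluating the step-2 result (the overall T(s)) at s = 0 gives T(0) = 12/32 = 3/8.

Answer: 3/8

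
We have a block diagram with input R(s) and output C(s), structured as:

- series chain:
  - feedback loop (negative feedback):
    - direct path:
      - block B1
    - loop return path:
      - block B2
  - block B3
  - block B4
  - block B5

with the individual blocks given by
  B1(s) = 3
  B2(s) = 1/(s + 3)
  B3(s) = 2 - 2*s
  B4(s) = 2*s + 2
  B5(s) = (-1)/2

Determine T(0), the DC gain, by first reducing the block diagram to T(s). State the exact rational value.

Answer: -3

Working:
(1) apply the feedback formula to B1, B2 -> (3*s + 9)/(s + 6)
(2) multiply [B1/(1+B1*B2)], B3, B4, B5 (series) -> (6*s^3 + 18*s^2 - 6*s - 18)/(s + 6)
Evaluating the step-2 result (the overall T(s)) at s = 0 gives T(0) = -18/6 = -3.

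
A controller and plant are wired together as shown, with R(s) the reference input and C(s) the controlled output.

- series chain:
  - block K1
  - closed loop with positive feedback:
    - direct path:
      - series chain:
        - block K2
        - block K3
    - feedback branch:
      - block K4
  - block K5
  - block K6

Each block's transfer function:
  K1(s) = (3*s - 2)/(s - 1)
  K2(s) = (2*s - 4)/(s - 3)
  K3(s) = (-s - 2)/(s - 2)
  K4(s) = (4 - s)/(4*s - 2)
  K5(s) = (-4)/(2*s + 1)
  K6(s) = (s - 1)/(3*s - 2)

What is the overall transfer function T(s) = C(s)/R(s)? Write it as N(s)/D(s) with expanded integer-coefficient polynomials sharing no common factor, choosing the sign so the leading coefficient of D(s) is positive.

Reducing step by step:

Step 1: multiply K2, K3 (series); result (-2*s - 4)/(s - 3)
Step 2: collapse the loop ((K2*K3) forward, K4 return); result (-4*s^2 - 6*s + 4)/(s^2 - 5*s + 11)
Step 3: series reduction of K1, [(K2*K3)/(1-(K2*K3)*K4)], K5, K6, giving the overall T(s)

Answer: (16*s^2 + 24*s - 16)/(2*s^3 - 9*s^2 + 17*s + 11)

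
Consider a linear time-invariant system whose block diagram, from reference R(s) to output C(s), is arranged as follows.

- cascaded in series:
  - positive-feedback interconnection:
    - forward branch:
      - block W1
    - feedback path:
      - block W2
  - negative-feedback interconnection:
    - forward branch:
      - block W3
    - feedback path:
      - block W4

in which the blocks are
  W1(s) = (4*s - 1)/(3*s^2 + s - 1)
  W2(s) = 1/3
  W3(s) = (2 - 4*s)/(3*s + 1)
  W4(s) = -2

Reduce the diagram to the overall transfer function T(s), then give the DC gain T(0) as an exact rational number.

Step 1: apply the feedback formula to W1, W2 gives (12*s - 3)/(9*s^2 - s - 2)
Step 2: reduce the feedback loop with forward W3 and return W4 gives (2 - 4*s)/(11*s - 3)
Step 3: reduce the series chain [W1/(1-W1*W2)], [W3/(1+W3*W4)] gives (-48*s^2 + 36*s - 6)/(99*s^3 - 38*s^2 - 19*s + 6)
Step 3 gives the overall T(s). Then T(0) = -6/6 = -1.

Final answer: -1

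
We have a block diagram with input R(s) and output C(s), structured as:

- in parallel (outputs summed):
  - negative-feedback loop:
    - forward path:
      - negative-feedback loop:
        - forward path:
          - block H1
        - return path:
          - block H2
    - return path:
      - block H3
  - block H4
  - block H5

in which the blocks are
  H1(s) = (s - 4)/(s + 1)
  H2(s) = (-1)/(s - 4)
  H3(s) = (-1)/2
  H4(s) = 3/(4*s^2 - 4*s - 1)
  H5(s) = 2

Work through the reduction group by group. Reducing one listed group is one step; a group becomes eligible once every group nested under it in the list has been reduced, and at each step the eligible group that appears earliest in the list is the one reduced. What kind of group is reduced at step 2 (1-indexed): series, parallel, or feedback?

Step 1: close the feedback loop around H1, H2
Step 2: reduce the feedback loop with forward [H1/(1+H1*H2)] and return H3
Step 3: parallel reduction of [[H1/(1+H1*H2)]/(1+[H1/(1+H1*H2)]*H3)], H4, H5
So the answer for step 2 is feedback.

Hence the answer: feedback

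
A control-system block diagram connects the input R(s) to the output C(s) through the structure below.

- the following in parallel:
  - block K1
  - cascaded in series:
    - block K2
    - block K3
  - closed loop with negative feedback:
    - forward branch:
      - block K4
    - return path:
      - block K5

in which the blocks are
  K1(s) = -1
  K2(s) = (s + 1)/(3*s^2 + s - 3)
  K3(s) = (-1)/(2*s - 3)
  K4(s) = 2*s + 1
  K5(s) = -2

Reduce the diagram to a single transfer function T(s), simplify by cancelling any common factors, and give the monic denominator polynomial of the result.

Step 1: combine K2, K3 in series: (-s - 1)/(6*s^3 - 7*s^2 - 9*s + 9)
Step 2: apply the feedback formula to K4, K5: (-2*s - 1)/(4*s + 1)
Step 3: add K1, (K2*K3), [K4/(1+K4*K5)] (parallel): (-36*s^4 + 30*s^3 + 64*s^2 - 41*s - 19)/(24*s^4 - 22*s^3 - 43*s^2 + 27*s + 9)
No further cancellation is possible in the step-3 result, so that is T(s). Its denominator becomes monic after dividing by the leading coefficient 24.

Hence the answer: s^4 - 11*s^3/12 - 43*s^2/24 + 9*s/8 + 3/8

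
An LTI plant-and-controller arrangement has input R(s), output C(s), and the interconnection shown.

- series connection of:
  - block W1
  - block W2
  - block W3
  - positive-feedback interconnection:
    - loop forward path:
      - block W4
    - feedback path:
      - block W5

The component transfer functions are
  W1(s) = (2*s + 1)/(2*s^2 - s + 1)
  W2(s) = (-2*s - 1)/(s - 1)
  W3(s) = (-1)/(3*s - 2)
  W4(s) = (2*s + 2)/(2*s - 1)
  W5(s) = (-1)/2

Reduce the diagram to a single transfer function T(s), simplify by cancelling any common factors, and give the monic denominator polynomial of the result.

First reduce the diagram to T(s).

[1] apply the feedback formula to W4, W5 = (2*s + 2)/(3*s)
[2] reduce the series chain W1, W2, W3, [W4/(1-W4*W5)] = (8*s^3 + 16*s^2 + 10*s + 2)/(18*s^5 - 39*s^4 + 36*s^3 - 21*s^2 + 6*s)
The result of step 2 is T(s) in lowest terms. Its denominator has leading coefficient 18; dividing the denominator through by 18 makes it monic.

Answer: s^5 - 13*s^4/6 + 2*s^3 - 7*s^2/6 + s/3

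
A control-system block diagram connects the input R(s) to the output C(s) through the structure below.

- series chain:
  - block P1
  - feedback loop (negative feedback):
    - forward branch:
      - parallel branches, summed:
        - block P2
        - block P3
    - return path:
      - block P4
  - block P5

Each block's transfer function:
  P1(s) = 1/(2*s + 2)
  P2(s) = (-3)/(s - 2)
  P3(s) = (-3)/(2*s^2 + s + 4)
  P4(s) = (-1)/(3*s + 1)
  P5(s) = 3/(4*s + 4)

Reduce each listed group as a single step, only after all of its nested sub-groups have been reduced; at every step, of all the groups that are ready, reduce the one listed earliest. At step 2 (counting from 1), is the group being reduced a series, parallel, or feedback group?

Reducing step by step:

[1] combine P2, P3 in parallel
[2] apply the feedback formula to (P2+P3), P4
[3] reduce the series chain P1, [(P2+P3)/(1+(P2+P3)*P4)], P5
So the answer for step 2 is feedback.

Answer: feedback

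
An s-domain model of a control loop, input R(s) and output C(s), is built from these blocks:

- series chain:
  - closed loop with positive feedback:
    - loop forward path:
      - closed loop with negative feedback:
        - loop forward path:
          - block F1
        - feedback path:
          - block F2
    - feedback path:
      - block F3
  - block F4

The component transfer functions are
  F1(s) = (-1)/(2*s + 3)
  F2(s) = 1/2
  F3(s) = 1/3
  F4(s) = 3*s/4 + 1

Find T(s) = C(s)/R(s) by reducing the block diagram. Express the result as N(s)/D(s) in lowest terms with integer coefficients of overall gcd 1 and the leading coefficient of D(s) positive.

Reducing step by step:

Step 1 - close the feedback loop around F1, F2; result (-2)/(4*s + 5)
Step 2 - feedback reduction of [F1/(1+F1*F2)], F3; result (-6)/(12*s + 17)
Step 3 - combine [[F1/(1+F1*F2)]/(1-[F1/(1+F1*F2)]*F3)], F4 in series; the result is T(s) itself (integer coefficients, no common factor, positive leading denominator coefficient)

Answer: (-9*s - 12)/(24*s + 34)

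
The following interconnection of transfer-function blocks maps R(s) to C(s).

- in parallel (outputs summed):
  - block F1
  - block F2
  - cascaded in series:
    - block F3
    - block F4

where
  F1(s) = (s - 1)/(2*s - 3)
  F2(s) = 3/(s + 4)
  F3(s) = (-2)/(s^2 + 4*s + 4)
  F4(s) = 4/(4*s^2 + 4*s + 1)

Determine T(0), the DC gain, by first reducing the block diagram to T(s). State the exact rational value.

Answer: -11/12

Working:
[1] combine F3, F4 in series gives (-8)/(4*s^4 + 20*s^3 + 33*s^2 + 20*s + 4)
[2] sum the parallel branches F1, F2, (F3*F4) gives (4*s^6 + 56*s^5 + 161*s^4 + 57*s^3 - 261*s^2 - 264*s + 44)/(8*s^6 + 60*s^5 + 118*s^4 - 35*s^3 - 288*s^2 - 220*s - 48)
The step-2 result is T(s). Setting s = 0: T(0) = 44/(-48) = -11/12.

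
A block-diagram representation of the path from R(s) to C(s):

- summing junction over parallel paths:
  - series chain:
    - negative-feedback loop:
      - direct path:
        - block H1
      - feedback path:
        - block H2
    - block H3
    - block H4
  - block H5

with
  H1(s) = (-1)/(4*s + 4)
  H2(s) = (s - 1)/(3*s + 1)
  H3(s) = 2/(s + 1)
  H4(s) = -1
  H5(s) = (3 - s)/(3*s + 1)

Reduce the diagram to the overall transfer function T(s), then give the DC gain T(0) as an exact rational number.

Step 1 - feedback reduction of H1, H2 gives (-3*s - 1)/(12*s^2 + 15*s + 5)
Step 2 - multiply [H1/(1+H1*H2)], H3, H4 (series) gives (6*s + 2)/(12*s^3 + 27*s^2 + 20*s + 5)
Step 3 - sum the parallel branches ([H1/(1+H1*H2)]*H3*H4), H5 gives (-12*s^4 + 9*s^3 + 79*s^2 + 67*s + 17)/(36*s^4 + 93*s^3 + 87*s^2 + 35*s + 5)
DC gain: substitute s = 0 into T(s) from step 3: T(0) = 17/5.

Answer: 17/5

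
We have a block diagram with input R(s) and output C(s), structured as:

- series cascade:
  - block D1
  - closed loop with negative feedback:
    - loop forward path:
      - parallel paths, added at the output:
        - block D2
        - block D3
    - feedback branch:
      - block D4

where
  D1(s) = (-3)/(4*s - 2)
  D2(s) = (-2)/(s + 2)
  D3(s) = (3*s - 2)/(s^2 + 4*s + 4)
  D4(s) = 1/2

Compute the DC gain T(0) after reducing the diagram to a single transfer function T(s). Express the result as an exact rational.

Step 1: combine D2, D3 in parallel: (s - 6)/(s^2 + 4*s + 4)
Step 2: apply the feedback formula to (D2+D3), D4: (2*s - 12)/(2*s^2 + 9*s + 2)
Step 3: reduce the series chain D1, [(D2+D3)/(1+(D2+D3)*D4)]: (18 - 3*s)/(4*s^3 + 16*s^2 - 5*s - 2)
Evaluating the step-3 result (the overall T(s)) at s = 0 gives T(0) = 18/(-2) = -9.

Answer: -9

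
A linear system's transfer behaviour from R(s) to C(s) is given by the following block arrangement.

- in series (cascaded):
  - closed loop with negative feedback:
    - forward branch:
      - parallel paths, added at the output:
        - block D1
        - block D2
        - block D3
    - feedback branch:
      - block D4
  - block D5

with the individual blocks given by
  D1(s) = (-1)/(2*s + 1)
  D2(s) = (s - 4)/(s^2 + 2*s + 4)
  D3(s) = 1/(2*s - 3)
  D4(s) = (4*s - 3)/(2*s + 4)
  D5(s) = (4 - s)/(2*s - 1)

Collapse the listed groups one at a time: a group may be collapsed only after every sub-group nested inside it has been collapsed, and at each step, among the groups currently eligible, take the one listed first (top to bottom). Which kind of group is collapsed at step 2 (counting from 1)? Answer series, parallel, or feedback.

(1) add D1, D2, D3 (parallel)
(2) reduce the feedback loop with forward (D1+D2+D3) and return D4
(3) combine [(D1+D2+D3)/(1+(D1+D2+D3)*D4)], D5 in series
The group at step 2 is a feedback group.

Answer: feedback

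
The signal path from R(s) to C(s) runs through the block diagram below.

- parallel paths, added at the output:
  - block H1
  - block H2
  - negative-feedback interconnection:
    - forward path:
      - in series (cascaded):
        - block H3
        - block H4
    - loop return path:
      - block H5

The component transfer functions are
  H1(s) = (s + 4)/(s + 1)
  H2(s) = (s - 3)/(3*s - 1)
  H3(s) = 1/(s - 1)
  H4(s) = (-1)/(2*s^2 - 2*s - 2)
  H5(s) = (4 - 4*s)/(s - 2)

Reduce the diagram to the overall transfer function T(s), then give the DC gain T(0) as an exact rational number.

Answer: 27/4

Working:
Step 1 - reduce the series chain H3, H4, giving (-1)/(2*s^3 - 4*s^2 + 2)
Step 2 - feedback reduction of (H3*H4), H5, giving (2 - s)/(2*s^4 - 8*s^3 + 8*s^2 + 6*s - 8)
Step 3 - sum the parallel branches H1, H2, [(H3*H4)/(1+(H3*H4)*H5)], giving (8*s^6 - 14*s^5 - 54*s^4 + 149*s^3 - 30*s^2 - 109*s + 54)/(6*s^6 - 20*s^5 + 6*s^4 + 42*s^3 - 20*s^2 - 22*s + 8)
Evaluating the step-3 result (the overall T(s)) at s = 0 gives T(0) = 54/8 = 27/4.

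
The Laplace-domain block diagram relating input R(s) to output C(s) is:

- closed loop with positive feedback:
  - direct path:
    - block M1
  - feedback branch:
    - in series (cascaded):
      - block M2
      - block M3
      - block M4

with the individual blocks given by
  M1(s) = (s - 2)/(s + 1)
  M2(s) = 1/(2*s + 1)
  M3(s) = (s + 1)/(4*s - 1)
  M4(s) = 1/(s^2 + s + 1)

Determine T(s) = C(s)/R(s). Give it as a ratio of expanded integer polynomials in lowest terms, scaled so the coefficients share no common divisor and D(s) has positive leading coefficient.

[1] multiply M2, M3, M4 (series), giving (s + 1)/(8*s^4 + 10*s^3 + 9*s^2 + s - 1)
[2] apply the feedback formula to M1, (M2*M3*M4), which is the overall transfer function T(s) = C(s)/R(s) in lowest terms

Therefore the answer is (8*s^5 - 6*s^4 - 11*s^3 - 17*s^2 - 3*s + 2)/(8*s^5 + 18*s^4 + 19*s^3 + 9*s^2 + s + 1).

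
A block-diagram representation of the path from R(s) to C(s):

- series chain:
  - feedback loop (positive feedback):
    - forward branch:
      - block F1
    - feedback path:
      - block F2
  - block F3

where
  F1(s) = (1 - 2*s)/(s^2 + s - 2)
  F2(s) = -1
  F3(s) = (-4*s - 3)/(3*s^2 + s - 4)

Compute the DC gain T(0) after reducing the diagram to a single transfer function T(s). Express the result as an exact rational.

First reduce the diagram to T(s).

Step 1. close the feedback loop around F1, F2 = (1 - 2*s)/(s^2 - s - 1)
Step 2. series reduction of [F1/(1-F1*F2)], F3 = (8*s^2 + 2*s - 3)/(3*s^4 - 2*s^3 - 8*s^2 + 3*s + 4)
That last expression is T(s); at s = 0 only the constant terms survive, so T(0) = -3/4.

Answer: -3/4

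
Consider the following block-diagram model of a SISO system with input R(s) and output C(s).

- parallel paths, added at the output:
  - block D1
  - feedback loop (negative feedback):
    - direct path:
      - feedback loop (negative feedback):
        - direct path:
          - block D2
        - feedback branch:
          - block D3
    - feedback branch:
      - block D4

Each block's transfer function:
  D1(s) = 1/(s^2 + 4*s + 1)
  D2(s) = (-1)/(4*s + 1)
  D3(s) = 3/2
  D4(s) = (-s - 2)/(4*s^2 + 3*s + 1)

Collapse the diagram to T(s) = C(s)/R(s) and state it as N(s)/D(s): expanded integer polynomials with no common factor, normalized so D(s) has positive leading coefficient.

Reducing step by step:

1. close the feedback loop around D2, D3: (-2)/(8*s - 1)
2. close the feedback loop around [D2/(1+D2*D3)], D4: (-8*s^2 - 6*s - 2)/(32*s^3 + 20*s^2 + 7*s + 3)
3. sum the parallel branches D1, [[D2/(1+D2*D3)]/(1+[D2/(1+D2*D3)]*D4)] - this is the overall T(s), already in the required normalized form

Answer: (-8*s^4 - 6*s^3 - 14*s^2 - 7*s + 1)/(32*s^5 + 148*s^4 + 119*s^3 + 51*s^2 + 19*s + 3)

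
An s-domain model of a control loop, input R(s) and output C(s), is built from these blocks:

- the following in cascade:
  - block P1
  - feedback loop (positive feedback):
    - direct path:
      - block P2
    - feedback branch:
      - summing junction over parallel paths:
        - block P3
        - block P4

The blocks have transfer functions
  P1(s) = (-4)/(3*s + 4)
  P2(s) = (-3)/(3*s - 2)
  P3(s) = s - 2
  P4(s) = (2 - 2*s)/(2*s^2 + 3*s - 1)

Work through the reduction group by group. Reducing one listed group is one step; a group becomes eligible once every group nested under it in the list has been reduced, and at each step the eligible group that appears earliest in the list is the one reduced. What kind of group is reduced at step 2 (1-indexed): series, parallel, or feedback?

The answer is feedback.

Reasoning:
[1] parallel reduction of P3, P4
[2] feedback reduction of P2, (P3+P4)
[3] series reduction of P1, [P2/(1-P2*(P3+P4))]
Step 2 collapses a feedback group.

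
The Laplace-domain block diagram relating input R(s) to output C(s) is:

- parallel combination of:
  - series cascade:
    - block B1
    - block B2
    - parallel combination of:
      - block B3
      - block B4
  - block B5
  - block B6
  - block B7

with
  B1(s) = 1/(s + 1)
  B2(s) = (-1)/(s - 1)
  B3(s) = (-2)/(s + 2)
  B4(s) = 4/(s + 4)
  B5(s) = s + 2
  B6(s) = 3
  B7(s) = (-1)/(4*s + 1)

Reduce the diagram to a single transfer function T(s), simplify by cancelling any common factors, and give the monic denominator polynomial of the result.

The answer is s^5 + 25*s^4/4 + 17*s^3/2 - 17*s^2/4 - 19*s/2 - 2.

Reasoning:
Step 1: combine B3, B4 in parallel: (2*s)/(s^2 + 6*s + 8)
Step 2: combine B1, B2, (B3+B4) in series: (-2*s)/(s^4 + 6*s^3 + 7*s^2 - 6*s - 8)
Step 3: combine (B1*B2*(B3+B4)), B5, B6, B7 in parallel: (4*s^6 + 45*s^5 + 158*s^4 + 147*s^3 - 138*s^2 - 194*s - 32)/(4*s^5 + 25*s^4 + 34*s^3 - 17*s^2 - 38*s - 8)
That last expression is T(s), already simplified. Scaling its denominator by 1/4 (the reciprocal of the leading coefficient) yields the monic denominator.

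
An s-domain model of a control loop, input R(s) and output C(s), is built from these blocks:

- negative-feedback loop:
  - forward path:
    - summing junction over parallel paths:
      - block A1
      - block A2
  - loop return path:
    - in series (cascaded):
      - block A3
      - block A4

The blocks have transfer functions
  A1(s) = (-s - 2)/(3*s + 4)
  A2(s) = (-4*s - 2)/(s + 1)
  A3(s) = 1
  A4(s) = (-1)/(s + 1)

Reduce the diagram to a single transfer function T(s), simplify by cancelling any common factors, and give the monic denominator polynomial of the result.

1. combine A1, A2 in parallel = (-13*s^2 - 25*s - 10)/(3*s^2 + 7*s + 4)
2. cascade A3, A4 = (-1)/(s + 1)
3. collapse the loop ((A1+A2) forward, (A3*A4) return) = (-13*s^3 - 38*s^2 - 35*s - 10)/(3*s^3 + 23*s^2 + 36*s + 14)
The result of step 3 is T(s) in lowest terms. Its denominator has leading coefficient 3; dividing the denominator through by 3 makes it monic.

Final answer: s^3 + 23*s^2/3 + 12*s + 14/3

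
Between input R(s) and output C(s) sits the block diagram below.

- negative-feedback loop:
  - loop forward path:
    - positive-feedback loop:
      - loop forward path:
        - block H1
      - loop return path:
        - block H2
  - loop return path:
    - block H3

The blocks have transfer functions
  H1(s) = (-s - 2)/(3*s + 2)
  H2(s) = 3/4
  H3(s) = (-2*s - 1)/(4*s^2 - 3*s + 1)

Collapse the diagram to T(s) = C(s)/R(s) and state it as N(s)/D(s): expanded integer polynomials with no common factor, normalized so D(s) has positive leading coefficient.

Step 1. apply the feedback formula to H1, H2: (-4*s - 8)/(15*s + 14)
Step 2. close the feedback loop around [H1/(1-H1*H2)], H3 - this is the overall T(s), already in the required normalized form

Hence the answer: (-16*s^3 - 20*s^2 + 20*s - 8)/(60*s^3 + 19*s^2 - 7*s + 22)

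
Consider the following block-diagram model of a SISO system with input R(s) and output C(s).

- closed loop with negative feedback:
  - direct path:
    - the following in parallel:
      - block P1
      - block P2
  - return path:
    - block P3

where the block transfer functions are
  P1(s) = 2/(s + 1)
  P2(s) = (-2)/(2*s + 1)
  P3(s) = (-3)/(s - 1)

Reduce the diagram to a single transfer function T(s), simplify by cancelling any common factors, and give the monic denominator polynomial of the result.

The answer is s^3 + s^2/2 - 4*s - 1/2.

Reasoning:
(1) reduce the parallel group P1, P2 -> (2*s)/(2*s^2 + 3*s + 1)
(2) reduce the feedback loop with forward (P1+P2) and return P3 -> (2*s^2 - 2*s)/(2*s^3 + s^2 - 8*s - 1)
No further cancellation is possible in the step-2 result, so that is T(s). Its denominator becomes monic after dividing by the leading coefficient 2.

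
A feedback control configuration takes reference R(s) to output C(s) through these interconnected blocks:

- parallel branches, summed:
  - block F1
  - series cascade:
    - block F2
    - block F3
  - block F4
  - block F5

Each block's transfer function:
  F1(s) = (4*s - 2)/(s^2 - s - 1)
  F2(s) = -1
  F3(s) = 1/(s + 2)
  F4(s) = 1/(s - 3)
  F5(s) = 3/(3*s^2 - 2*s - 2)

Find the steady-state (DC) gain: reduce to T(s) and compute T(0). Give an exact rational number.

Reducing step by step:

(1) multiply F2, F3 (series) -> (-1)/(s + 2)
(2) reduce the parallel group F1, (F2*F3), F4, F5 -> (12*s^5 - 8*s^4 - 93*s^3 + 59*s^2 + 61*s + 4)/(3*s^6 - 8*s^5 - 16*s^4 + 37*s^3 + 16*s^2 - 26*s - 12)
The step-2 result is T(s). Setting s = 0: T(0) = 4/(-12) = -1/3.

Answer: -1/3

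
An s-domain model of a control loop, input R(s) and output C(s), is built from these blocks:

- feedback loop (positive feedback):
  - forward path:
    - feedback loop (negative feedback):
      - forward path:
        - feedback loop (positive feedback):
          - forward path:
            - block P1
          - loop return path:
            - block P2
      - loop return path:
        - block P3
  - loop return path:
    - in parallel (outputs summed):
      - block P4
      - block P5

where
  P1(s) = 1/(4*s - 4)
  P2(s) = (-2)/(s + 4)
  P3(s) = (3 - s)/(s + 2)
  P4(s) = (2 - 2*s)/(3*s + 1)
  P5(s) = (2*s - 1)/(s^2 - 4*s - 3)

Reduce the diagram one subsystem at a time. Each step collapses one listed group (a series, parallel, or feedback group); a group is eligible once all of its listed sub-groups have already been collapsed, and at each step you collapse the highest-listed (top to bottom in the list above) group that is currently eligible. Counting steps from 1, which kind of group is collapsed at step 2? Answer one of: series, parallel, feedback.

Step 1. feedback reduction of P1, P2
Step 2. collapse the loop ([P1/(1-P1*P2)] forward, P3 return)
Step 3. reduce the parallel group P4, P5
Step 4. close the feedback loop around [[P1/(1-P1*P2)]/(1+[P1/(1-P1*P2)]*P3)], (P4+P5)
The group at step 2 is a feedback group.

Therefore the answer is feedback.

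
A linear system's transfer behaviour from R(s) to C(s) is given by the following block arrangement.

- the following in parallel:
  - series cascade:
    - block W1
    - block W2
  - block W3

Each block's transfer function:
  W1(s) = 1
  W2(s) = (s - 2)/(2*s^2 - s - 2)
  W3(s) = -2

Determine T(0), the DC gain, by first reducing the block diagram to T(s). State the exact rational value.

First reduce the diagram to T(s).

Step 1: combine W1, W2 in series; result (s - 2)/(2*s^2 - s - 2)
Step 2: reduce the parallel group (W1*W2), W3; result (-4*s^2 + 3*s + 2)/(2*s^2 - s - 2)
That last expression is T(s); at s = 0 only the constant terms survive, so T(0) = 2/(-2) = -1.

Answer: -1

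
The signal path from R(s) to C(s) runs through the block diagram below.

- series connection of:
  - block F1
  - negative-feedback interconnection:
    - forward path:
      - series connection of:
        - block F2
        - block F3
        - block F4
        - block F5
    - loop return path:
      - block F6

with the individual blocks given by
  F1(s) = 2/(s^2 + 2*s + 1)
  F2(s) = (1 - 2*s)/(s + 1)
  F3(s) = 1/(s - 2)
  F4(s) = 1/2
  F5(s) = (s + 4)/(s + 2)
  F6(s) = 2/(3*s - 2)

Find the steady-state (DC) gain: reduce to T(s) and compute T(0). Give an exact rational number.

The answer is -2/3.

Reasoning:
Step 1 - reduce the series chain F2, F3, F4, F5; result (-2*s^2 - 7*s + 4)/(2*s^3 + 2*s^2 - 8*s - 8)
Step 2 - feedback reduction of (F2*F3*F4*F5), F6; result (-6*s^3 - 17*s^2 + 26*s - 8)/(6*s^4 + 2*s^3 - 32*s^2 - 22*s + 24)
Step 3 - multiply F1, [(F2*F3*F4*F5)/(1+(F2*F3*F4*F5)*F6)] (series); result (-6*s^3 - 17*s^2 + 26*s - 8)/(3*s^6 + 7*s^5 - 11*s^4 - 42*s^3 - 26*s^2 + 13*s + 12)
Evaluating the step-3 result (the overall T(s)) at s = 0 gives T(0) = -8/12 = -2/3.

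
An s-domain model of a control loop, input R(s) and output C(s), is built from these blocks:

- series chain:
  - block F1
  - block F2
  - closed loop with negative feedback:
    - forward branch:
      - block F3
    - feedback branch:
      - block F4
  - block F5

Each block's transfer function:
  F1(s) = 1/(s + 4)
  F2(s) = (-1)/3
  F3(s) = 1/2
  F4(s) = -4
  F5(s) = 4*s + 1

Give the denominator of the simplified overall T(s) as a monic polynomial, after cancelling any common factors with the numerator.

1. apply the feedback formula to F3, F4; result (-1)/2
2. reduce the series chain F1, F2, [F3/(1+F3*F4)], F5; result (4*s + 1)/(6*s + 24)
T(s) is the step-2 result (common factors already cancelled). Leading coefficient of the denominator: 6. Divide through by 6 for the monic polynomial.

Hence the answer: s + 4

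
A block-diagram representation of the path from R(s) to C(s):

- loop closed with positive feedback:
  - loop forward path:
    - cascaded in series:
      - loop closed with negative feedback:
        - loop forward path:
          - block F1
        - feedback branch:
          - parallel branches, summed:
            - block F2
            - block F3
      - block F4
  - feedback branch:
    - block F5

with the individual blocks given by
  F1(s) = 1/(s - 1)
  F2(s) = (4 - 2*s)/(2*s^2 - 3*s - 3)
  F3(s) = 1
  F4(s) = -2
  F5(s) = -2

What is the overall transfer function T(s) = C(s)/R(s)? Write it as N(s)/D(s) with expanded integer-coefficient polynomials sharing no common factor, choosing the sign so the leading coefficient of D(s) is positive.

Step 1. parallel reduction of F2, F3 gives (2*s^2 - 5*s + 1)/(2*s^2 - 3*s - 3)
Step 2. close the feedback loop around F1, (F2+F3) gives (2*s^2 - 3*s - 3)/(2*s^3 - 3*s^2 - 5*s + 4)
Step 3. cascade [F1/(1+F1*(F2+F3))], F4 gives (-4*s^2 + 6*s + 6)/(2*s^3 - 3*s^2 - 5*s + 4)
Step 4. feedback reduction of ([F1/(1+F1*(F2+F3))]*F4), F5: this yields T(s), and no further normalization is needed

Hence the answer: (-4*s^2 + 6*s + 6)/(2*s^3 - 11*s^2 + 7*s + 16)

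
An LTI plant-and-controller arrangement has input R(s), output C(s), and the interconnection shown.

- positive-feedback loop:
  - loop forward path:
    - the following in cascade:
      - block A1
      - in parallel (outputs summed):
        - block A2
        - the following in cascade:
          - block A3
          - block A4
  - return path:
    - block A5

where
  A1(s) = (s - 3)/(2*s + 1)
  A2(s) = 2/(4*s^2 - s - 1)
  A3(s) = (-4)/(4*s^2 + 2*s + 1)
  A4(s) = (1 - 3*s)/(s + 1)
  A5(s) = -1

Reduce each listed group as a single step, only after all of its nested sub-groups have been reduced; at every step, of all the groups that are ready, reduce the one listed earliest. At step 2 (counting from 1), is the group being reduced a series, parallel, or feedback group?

The answer is parallel.

Reasoning:
Step 1 - combine A3, A4 in series
Step 2 - reduce the parallel group A2, (A3*A4)
Step 3 - combine A1, (A2+(A3*A4)) in series
Step 4 - feedback reduction of (A1*(A2+(A3*A4))), A5
The group at step 2 is a parallel group.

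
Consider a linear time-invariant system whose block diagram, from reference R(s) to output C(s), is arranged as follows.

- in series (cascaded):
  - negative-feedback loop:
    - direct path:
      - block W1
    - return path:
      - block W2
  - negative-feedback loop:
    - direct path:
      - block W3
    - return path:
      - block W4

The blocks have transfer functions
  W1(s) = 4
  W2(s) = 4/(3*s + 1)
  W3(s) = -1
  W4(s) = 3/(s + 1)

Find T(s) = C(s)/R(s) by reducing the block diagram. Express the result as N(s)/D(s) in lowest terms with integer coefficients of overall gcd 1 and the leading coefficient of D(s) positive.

1. reduce the feedback loop with forward W1 and return W2, giving (12*s + 4)/(3*s + 17)
2. close the feedback loop around W3, W4, giving (-s - 1)/(s - 2)
3. combine [W1/(1+W1*W2)], [W3/(1+W3*W4)] in series, which is the overall transfer function T(s) = C(s)/R(s) in lowest terms

Hence the answer: (-12*s^2 - 16*s - 4)/(3*s^2 + 11*s - 34)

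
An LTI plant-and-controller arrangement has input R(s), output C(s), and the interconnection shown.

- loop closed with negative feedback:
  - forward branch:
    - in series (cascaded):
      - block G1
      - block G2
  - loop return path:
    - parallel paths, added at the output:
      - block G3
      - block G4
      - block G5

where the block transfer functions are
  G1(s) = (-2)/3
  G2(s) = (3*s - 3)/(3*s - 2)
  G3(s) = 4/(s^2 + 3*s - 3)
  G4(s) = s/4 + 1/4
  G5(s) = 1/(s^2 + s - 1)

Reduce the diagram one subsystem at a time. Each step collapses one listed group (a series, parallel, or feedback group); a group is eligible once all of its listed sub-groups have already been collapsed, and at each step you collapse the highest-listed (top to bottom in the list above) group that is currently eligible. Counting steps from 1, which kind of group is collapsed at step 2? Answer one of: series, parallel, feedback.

Reducing step by step:

Step 1 - series reduction of G1, G2
Step 2 - combine G3, G4, G5 in parallel
Step 3 - collapse the loop ((G1*G2) forward, (G3+G4+G5) return)
So the answer for step 2 is parallel.

Answer: parallel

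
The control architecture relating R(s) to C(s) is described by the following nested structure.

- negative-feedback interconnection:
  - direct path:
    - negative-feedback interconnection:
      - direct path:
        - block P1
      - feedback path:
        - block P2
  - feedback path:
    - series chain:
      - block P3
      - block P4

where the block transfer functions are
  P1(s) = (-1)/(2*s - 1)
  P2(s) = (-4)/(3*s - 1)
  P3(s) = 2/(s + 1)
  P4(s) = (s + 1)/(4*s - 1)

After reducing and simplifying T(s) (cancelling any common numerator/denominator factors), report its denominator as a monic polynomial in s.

(1) feedback reduction of P1, P2 gives (1 - 3*s)/(6*s^2 - 5*s + 5)
(2) reduce the series chain P3, P4 gives 2/(4*s - 1)
(3) apply the feedback formula to [P1/(1+P1*P2)], (P3*P4) gives (-12*s^2 + 7*s - 1)/(24*s^3 - 26*s^2 + 19*s - 3)
T(s) is the step-3 result (common factors already cancelled). Leading coefficient of the denominator: 24. Divide through by 24 for the monic polynomial.

Therefore the answer is s^3 - 13*s^2/12 + 19*s/24 - 1/8.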